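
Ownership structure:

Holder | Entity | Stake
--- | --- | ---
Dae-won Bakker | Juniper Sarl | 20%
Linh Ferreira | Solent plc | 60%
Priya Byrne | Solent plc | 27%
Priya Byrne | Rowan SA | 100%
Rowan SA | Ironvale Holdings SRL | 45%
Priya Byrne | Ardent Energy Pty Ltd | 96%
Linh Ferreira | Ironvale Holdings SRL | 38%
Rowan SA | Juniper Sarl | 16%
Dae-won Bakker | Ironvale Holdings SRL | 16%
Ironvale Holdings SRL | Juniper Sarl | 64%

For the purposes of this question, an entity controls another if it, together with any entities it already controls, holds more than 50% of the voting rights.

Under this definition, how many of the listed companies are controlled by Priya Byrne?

Priya holds 100% of Rowan, so Priya controls Rowan.
Priya holds 96% of Ardent, so Priya controls Ardent.
No other company's threshold is met.
Priya controls 2 companies.

2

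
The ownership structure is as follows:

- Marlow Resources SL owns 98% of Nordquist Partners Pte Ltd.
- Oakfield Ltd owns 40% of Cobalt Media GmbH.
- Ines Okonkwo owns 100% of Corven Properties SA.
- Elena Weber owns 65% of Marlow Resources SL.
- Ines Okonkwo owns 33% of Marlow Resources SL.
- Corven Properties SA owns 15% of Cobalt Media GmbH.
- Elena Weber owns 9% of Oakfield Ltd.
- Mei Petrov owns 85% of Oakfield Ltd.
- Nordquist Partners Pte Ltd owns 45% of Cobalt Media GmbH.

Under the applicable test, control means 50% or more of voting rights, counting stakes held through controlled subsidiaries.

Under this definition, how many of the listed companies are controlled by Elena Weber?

Elena holds 65% of Marlow, so Elena controls Marlow.
Marlow holds 98% of Nordquist, so Elena controls Nordquist.
No other company's threshold is met.
Elena controls 2 companies.

2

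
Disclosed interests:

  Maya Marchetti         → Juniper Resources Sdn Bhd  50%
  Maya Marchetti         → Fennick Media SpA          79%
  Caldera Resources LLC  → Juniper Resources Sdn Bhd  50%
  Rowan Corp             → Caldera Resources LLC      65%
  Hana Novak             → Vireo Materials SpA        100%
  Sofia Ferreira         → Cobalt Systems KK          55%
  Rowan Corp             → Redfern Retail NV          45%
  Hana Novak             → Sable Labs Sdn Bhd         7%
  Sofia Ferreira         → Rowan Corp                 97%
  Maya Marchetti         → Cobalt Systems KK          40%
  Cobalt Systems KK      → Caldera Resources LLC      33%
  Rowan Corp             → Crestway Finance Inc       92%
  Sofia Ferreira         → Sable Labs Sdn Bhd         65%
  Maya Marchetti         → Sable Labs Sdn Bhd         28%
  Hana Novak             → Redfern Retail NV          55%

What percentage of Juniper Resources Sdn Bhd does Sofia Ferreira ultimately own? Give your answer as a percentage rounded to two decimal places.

40.60%

Sofia reaches Juniper along 2 paths.
Via Cobalt → Caldera: 55% × 33% × 50% = 9.075%.
Via Rowan → Caldera: 97% × 65% × 50% = 31.525%.
Total: 9.075% + 31.525% = 40.6%.
Rounded: 40.60%.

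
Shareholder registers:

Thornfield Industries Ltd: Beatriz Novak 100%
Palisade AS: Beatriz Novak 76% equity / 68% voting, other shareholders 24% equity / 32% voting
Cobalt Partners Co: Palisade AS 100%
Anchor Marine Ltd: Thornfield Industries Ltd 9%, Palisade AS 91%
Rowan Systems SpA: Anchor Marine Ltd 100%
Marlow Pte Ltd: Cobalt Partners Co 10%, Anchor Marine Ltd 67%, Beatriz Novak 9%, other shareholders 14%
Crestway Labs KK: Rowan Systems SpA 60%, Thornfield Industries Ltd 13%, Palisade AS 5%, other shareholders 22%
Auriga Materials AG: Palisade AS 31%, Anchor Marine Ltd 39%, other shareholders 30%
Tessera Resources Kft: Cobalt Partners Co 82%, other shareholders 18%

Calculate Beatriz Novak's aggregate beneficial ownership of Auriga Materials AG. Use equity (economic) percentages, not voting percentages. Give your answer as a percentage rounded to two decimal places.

Beatriz reaches Auriga along 3 paths.
Via Palisade: 76% × 31% = 23.56%.
Via Thornfield → Anchor: 100% × 9% × 39% = 3.51%.
Via Palisade → Anchor: 76% × 91% × 39% = 26.9724%.
Total: 23.56% + 3.51% + 26.9724% = 54.0424%.
Rounded: 54.04%.

54.04%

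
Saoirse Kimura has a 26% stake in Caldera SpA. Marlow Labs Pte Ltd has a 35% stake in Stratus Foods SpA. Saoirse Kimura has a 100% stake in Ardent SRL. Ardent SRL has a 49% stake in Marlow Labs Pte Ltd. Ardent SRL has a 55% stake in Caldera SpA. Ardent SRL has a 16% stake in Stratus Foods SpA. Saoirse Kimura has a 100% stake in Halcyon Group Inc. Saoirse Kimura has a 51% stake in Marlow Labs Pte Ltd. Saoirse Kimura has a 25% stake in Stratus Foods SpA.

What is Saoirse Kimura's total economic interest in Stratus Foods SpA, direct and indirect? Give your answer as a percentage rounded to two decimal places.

76.00%

Saoirse reaches Stratus along 4 paths.
Direct stake: 25% = 25%.
Via Ardent: 100% × 16% = 16%.
Via Marlow: 51% × 35% = 17.85%.
Via Ardent → Marlow: 100% × 49% × 35% = 17.15%.
Total: 25% + 16% + 17.85% + 17.15% = 76%.
Rounded: 76.00%.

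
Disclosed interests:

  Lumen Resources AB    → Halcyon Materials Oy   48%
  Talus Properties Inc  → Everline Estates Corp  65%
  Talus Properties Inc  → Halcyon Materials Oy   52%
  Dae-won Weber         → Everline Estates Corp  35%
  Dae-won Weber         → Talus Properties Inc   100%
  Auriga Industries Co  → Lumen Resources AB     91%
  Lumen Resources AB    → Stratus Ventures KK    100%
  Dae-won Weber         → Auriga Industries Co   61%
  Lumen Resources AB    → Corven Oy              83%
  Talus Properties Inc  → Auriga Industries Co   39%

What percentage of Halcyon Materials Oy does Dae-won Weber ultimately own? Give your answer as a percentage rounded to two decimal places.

Dae-won reaches Halcyon along 3 paths.
Via Talus: 100% × 52% = 52%.
Via Talus → Auriga → Lumen: 100% × 39% × 91% × 48% = 17.0352%.
Via Auriga → Lumen: 61% × 91% × 48% = 26.6448%.
Total: 52% + 17.0352% + 26.6448% = 95.68%.

95.68%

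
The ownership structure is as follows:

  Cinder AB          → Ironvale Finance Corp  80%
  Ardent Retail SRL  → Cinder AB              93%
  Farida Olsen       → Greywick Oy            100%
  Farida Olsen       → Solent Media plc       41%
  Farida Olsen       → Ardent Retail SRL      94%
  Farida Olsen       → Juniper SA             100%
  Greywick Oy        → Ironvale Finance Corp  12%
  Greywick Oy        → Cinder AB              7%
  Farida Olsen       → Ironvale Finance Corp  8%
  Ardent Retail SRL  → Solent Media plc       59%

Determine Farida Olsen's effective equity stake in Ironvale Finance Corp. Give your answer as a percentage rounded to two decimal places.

95.54%

Farida reaches Ironvale along 4 paths.
Via Greywick: 100% × 12% = 12%.
Via Ardent → Cinder: 94% × 93% × 80% = 69.936%.
Via Greywick → Cinder: 100% × 7% × 80% = 5.6%.
Direct stake: 8% = 8%.
Total: 12% + 69.936% + 5.6% + 8% = 95.536%.
Rounded: 95.54%.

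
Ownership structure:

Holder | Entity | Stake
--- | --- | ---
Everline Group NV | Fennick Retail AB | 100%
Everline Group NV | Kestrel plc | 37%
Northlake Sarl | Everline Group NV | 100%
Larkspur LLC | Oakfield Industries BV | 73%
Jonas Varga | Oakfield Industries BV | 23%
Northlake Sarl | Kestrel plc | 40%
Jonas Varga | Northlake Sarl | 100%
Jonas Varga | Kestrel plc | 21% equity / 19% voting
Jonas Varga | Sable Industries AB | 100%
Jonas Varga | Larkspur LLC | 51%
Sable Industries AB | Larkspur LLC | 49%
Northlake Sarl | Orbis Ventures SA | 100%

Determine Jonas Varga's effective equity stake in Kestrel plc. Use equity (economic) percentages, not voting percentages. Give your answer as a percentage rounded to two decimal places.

Jonas reaches Kestrel along 3 paths.
Direct stake: 21% = 21%.
Via Northlake → Everline: 100% × 100% × 37% = 37%.
Via Northlake: 100% × 40% = 40%.
Total: 21% + 37% + 40% = 98%.
Rounded: 98.00%.

98.00%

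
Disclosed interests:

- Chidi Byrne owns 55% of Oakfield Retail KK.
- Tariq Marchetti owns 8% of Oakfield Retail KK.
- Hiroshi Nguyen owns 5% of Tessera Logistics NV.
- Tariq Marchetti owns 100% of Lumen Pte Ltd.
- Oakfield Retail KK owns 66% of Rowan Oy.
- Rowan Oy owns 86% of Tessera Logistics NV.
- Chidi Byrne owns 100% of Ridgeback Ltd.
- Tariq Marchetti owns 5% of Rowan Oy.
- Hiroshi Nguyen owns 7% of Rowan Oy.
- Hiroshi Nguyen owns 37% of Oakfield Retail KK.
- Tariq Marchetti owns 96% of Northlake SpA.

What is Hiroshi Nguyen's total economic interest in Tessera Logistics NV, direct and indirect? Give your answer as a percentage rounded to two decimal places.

Hiroshi reaches Tessera along 3 paths.
Via Rowan: 7% × 86% = 6.02%.
Via Oakfield → Rowan: 37% × 66% × 86% = 21.0012%.
Direct stake: 5% = 5%.
Total: 6.02% + 21.0012% + 5% = 32.0212%.
Rounded: 32.02%.

32.02%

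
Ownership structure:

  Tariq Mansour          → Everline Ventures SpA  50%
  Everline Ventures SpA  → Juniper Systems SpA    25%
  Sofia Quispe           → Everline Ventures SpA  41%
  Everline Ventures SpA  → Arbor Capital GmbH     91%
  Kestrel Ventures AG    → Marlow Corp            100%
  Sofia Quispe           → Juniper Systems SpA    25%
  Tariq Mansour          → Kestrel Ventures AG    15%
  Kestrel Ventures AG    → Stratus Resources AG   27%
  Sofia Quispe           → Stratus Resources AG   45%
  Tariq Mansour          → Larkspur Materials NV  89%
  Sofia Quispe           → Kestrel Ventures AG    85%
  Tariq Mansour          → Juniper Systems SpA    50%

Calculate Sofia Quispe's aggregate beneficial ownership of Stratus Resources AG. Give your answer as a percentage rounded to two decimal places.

67.95%

Sofia reaches Stratus along 2 paths.
Direct stake: 45% = 45%.
Via Kestrel: 85% × 27% = 22.95%.
Total: 45% + 22.95% = 67.95%.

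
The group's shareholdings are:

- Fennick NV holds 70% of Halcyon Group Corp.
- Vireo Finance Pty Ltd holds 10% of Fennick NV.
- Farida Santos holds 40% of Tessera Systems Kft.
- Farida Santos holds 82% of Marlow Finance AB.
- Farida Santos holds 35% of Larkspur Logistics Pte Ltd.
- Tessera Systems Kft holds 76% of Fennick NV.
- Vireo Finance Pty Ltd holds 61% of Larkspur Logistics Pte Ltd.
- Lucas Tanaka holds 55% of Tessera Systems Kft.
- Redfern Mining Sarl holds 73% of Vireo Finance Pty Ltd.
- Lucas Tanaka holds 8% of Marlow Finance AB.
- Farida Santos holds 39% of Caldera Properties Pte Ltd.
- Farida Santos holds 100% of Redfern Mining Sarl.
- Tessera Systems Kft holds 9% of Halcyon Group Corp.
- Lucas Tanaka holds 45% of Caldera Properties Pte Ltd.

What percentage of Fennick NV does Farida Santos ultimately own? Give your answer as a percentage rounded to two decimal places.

37.70%

Farida reaches Fennick along 2 paths.
Via Tessera: 40% × 76% = 30.4%.
Via Redfern → Vireo: 100% × 73% × 10% = 7.3%.
Total: 30.4% + 7.3% = 37.7%.
Rounded: 37.70%.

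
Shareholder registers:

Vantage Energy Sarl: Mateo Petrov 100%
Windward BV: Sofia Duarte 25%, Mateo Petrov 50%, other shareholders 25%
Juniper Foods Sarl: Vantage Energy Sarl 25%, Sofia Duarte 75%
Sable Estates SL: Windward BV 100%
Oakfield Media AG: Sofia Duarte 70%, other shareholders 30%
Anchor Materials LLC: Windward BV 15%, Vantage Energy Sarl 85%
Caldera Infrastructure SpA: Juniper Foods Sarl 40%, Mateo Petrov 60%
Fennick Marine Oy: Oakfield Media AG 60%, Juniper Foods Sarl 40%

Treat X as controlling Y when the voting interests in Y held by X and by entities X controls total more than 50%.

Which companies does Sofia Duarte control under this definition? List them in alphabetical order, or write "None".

Sofia holds 75% of Juniper, so Sofia controls Juniper.
Sofia holds 70% of Oakfield, so Sofia controls Oakfield.
Oakfield and Juniper together hold 60% + 40% = 100% of Fennick, so Sofia controls Fennick.
No other company's threshold is met.

Fennick Marine Oy, Juniper Foods Sarl, Oakfield Media AG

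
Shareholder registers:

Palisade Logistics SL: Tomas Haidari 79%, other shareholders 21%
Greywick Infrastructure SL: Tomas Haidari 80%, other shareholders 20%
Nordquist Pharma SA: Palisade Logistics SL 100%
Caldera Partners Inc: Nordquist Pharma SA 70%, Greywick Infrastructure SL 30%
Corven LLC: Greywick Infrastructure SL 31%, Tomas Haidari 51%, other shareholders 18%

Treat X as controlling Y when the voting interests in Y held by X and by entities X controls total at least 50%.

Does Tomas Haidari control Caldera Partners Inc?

Tomas holds 79% of Palisade, so Tomas controls Palisade.
Palisade holds 100% of Nordquist, so Tomas controls Nordquist.
Tomas holds 80% of Greywick, so Tomas controls Greywick.
Nordquist and Greywick together hold 70% + 30% = 100% of Caldera, so Tomas controls Caldera.

Yes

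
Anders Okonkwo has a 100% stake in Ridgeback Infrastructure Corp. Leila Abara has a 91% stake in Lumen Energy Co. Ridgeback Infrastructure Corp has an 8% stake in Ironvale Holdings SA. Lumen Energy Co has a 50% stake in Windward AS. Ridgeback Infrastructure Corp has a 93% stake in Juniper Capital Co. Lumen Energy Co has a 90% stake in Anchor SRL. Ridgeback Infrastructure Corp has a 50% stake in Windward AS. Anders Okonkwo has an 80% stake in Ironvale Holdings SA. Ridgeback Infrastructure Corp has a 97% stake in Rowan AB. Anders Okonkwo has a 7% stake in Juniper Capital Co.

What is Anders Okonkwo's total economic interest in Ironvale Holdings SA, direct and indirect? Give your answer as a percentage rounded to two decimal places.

88.00%

Anders reaches Ironvale along 2 paths.
Direct stake: 80% = 80%.
Via Ridgeback: 100% × 8% = 8%.
Total: 80% + 8% = 88%.
Rounded: 88.00%.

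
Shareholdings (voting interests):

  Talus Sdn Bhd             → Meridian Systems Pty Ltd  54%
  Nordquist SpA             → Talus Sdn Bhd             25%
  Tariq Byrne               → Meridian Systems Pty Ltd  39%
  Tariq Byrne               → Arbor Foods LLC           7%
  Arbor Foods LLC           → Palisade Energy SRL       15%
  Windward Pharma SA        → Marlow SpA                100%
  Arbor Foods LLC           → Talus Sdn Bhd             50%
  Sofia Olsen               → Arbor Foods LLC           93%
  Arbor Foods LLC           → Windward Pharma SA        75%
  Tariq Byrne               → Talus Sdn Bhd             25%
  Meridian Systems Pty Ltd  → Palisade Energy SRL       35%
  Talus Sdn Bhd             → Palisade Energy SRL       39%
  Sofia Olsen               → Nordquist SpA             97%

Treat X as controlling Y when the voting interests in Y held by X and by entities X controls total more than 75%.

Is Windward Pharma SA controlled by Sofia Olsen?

Sofia holds 97% of Nordquist, so Sofia controls Nordquist.
Sofia holds 93% of Arbor, so Sofia controls Arbor.
In Windward, Sofia's side holds only 75%, not > 75%.
So Sofia does not control Windward.

No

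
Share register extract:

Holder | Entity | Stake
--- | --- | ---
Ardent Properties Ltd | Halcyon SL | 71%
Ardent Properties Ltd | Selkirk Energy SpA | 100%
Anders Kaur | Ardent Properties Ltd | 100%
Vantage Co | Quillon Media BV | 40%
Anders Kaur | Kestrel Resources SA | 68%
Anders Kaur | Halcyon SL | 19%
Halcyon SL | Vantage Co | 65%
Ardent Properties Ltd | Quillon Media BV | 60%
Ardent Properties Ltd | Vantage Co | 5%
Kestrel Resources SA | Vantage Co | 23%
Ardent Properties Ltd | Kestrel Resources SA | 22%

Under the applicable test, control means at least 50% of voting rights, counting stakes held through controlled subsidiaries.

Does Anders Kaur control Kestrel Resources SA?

Yes

Anders holds 100% of Ardent, so Anders controls Ardent.
Ardent and Anders together hold 22% + 68% = 90% of Kestrel, so Anders controls Kestrel.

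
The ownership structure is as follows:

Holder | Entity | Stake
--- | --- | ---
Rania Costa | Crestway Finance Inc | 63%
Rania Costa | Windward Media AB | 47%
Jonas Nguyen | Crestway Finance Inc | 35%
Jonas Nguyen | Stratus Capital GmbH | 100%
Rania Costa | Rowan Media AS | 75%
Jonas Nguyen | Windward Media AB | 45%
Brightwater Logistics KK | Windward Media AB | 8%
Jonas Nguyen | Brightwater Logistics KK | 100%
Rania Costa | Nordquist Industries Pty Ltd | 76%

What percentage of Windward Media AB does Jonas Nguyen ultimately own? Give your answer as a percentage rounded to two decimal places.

53.00%

Jonas reaches Windward along 2 paths.
Via Brightwater: 100% × 8% = 8%.
Direct stake: 45% = 45%.
Total: 8% + 45% = 53%.
Rounded: 53.00%.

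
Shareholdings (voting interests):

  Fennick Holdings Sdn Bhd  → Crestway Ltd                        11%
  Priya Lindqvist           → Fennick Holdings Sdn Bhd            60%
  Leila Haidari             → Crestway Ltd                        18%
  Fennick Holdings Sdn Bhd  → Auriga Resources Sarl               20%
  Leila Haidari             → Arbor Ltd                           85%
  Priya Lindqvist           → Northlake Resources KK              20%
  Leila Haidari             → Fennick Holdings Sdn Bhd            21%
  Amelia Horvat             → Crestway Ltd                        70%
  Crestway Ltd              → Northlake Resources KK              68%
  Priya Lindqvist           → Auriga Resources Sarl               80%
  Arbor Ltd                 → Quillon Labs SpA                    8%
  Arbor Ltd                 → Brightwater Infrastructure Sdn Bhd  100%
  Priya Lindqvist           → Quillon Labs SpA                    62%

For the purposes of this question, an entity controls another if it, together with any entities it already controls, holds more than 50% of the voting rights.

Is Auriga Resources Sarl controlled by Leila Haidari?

No

Leila holds 85% of Arbor, so Leila controls Arbor.
Arbor holds 100% of Brightwater, so Leila controls Brightwater.
Neither Leila nor any entity Leila controls holds any voting interest in Auriga.
So Leila does not control Auriga.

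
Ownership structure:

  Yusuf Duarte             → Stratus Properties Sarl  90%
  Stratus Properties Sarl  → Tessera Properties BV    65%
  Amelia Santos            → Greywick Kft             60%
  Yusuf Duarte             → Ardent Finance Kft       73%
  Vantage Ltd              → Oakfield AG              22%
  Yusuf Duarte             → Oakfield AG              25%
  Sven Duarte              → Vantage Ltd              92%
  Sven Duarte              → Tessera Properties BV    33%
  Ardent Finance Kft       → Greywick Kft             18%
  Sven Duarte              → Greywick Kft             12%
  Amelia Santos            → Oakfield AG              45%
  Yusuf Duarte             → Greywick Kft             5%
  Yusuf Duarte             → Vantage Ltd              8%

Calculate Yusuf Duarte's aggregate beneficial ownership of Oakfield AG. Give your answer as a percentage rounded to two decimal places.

Yusuf reaches Oakfield along 2 paths.
Direct stake: 25% = 25%.
Via Vantage: 8% × 22% = 1.76%.
Total: 25% + 1.76% = 26.76%.

26.76%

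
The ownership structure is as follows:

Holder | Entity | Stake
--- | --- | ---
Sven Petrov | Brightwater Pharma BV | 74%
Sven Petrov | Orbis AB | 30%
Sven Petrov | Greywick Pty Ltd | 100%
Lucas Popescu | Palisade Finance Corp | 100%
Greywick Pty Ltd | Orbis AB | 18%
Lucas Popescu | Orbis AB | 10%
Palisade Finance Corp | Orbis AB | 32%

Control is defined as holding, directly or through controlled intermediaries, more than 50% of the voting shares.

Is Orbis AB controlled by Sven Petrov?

No

Sven holds 74% of Brightwater, so Sven controls Brightwater.
Sven holds 100% of Greywick, so Sven controls Greywick.
In Orbis, Sven's side holds only 30% + 18% = 48%, not > 50%.
So Sven does not control Orbis.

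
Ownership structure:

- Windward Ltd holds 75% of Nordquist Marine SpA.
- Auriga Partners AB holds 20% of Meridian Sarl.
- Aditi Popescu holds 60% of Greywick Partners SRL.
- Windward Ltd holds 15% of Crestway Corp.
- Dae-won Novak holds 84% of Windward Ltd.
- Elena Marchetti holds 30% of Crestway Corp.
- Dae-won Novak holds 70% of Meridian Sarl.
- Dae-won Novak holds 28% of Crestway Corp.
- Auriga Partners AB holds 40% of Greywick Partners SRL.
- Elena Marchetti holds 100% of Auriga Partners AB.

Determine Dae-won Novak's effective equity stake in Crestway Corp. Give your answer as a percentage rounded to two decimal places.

40.60%

Dae-won reaches Crestway along 2 paths.
Direct stake: 28% = 28%.
Via Windward: 84% × 15% = 12.6%.
Total: 28% + 12.6% = 40.6%.
Rounded: 40.60%.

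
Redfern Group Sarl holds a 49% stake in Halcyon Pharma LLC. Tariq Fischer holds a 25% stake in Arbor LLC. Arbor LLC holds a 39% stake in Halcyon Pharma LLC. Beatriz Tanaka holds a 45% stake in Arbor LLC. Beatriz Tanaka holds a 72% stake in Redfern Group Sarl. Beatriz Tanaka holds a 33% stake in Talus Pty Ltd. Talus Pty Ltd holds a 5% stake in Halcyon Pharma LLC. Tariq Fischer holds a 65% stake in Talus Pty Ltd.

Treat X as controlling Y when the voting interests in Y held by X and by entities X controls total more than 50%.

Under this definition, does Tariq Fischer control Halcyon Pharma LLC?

No

Tariq holds 65% of Talus, so Tariq controls Talus.
In Halcyon, Tariq's side holds only 5%, not > 50%.
So Tariq does not control Halcyon.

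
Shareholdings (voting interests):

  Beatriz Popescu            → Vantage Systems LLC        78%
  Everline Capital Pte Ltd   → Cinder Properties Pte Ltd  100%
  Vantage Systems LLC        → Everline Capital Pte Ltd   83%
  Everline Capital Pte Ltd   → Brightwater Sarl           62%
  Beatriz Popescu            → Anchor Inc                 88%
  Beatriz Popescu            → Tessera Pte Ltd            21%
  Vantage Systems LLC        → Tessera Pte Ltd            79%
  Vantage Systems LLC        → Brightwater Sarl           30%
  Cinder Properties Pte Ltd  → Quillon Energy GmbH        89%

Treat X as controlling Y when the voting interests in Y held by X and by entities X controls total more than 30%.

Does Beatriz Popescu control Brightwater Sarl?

Yes

Beatriz holds 78% of Vantage, so Beatriz controls Vantage.
Vantage holds 83% of Everline, so Beatriz controls Everline.
Vantage and Everline together hold 30% + 62% = 92% of Brightwater, so Beatriz controls Brightwater.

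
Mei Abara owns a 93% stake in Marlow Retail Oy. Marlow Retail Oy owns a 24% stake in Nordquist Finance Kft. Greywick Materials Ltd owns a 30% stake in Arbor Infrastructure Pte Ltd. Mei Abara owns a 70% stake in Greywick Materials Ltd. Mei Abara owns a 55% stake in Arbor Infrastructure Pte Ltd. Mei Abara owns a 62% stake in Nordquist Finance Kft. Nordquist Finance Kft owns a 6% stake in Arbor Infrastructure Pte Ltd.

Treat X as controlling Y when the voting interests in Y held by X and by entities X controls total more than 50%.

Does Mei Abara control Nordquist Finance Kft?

Yes

Mei holds 93% of Marlow, so Mei controls Marlow.
Marlow and Mei together hold 24% + 62% = 86% of Nordquist, so Mei controls Nordquist.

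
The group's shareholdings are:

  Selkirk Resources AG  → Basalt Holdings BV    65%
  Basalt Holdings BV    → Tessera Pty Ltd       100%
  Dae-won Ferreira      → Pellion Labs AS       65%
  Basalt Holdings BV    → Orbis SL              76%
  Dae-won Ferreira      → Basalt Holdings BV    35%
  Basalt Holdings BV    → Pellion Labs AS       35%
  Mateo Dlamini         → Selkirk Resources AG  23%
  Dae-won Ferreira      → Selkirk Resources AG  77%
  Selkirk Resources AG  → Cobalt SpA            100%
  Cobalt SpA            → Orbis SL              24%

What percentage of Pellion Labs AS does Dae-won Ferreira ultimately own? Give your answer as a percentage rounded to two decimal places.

94.77%

Dae-won reaches Pellion along 3 paths.
Via Selkirk → Basalt: 77% × 65% × 35% = 17.5175%.
Via Basalt: 35% × 35% = 12.25%.
Direct stake: 65% = 65%.
Total: 17.5175% + 12.25% + 65% = 94.7675%.
Rounded: 94.77%.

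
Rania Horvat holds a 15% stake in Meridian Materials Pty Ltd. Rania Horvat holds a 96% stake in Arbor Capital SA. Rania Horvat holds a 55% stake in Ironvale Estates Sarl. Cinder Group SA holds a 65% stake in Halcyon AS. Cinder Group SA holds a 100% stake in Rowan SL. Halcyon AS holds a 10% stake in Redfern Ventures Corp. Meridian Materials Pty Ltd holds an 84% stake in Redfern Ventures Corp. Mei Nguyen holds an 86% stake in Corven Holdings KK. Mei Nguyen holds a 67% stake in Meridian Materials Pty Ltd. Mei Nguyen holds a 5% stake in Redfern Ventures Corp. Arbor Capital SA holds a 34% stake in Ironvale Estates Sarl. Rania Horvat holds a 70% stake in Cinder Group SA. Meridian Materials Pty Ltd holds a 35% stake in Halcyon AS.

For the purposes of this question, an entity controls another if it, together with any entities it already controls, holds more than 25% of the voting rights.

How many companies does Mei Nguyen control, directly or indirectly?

Mei holds 67% of Meridian, so Mei controls Meridian.
Meridian holds 35% of Halcyon, so Mei controls Halcyon.
Mei holds 86% of Corven, so Mei controls Corven.
Halcyon and Mei and Meridian together hold 10% + 5% + 84% = 99% of Redfern, so Mei controls Redfern.
No other company's threshold is met.
Mei controls 4 companies.

4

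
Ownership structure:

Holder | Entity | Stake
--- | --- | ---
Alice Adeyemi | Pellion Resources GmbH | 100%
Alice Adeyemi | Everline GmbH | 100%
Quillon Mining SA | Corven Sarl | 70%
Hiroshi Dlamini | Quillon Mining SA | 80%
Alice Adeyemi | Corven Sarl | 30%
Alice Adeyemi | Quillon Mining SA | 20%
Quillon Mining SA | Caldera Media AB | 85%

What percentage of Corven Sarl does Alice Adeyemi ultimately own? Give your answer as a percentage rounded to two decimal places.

44.00%

Alice reaches Corven along 2 paths.
Direct stake: 30% = 30%.
Via Quillon: 20% × 70% = 14%.
Total: 30% + 14% = 44%.
Rounded: 44.00%.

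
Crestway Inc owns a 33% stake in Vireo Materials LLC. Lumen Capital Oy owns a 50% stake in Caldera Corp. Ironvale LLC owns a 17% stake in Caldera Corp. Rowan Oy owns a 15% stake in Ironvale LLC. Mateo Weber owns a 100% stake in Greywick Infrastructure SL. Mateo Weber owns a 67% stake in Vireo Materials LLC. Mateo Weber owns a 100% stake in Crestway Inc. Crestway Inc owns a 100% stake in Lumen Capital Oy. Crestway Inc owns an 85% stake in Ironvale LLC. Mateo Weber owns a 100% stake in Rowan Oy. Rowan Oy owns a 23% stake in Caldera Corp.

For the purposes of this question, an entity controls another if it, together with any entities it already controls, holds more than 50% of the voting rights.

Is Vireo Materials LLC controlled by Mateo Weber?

Mateo holds 100% of Crestway, so Mateo controls Crestway.
Mateo and Crestway together hold 67% + 33% = 100% of Vireo, so Mateo controls Vireo.

Yes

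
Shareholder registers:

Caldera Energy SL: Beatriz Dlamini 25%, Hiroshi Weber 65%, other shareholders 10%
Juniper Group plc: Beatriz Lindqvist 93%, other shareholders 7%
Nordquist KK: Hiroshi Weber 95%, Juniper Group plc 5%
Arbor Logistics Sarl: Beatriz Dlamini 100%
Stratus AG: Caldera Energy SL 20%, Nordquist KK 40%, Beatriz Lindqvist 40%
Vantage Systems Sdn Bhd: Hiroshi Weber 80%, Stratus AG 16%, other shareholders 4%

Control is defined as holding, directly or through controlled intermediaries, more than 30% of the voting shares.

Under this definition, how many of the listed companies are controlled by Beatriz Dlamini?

Beatriz Dlamini holds 100% of Arbor, so Beatriz Dlamini controls Arbor.
No other company's threshold is met.
Beatriz Dlamini controls 1 company.

1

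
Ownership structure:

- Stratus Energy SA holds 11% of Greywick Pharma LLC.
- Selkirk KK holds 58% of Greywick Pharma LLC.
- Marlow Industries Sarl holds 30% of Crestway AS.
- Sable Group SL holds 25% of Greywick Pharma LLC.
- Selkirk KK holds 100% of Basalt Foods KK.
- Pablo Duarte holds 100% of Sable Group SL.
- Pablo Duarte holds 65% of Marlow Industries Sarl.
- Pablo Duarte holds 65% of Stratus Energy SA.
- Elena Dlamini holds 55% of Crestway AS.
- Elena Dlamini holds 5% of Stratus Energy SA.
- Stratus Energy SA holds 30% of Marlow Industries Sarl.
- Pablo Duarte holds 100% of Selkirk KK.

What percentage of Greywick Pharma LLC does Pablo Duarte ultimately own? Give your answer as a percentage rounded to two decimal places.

90.15%

Pablo reaches Greywick along 3 paths.
Via Selkirk: 100% × 58% = 58%.
Via Sable: 100% × 25% = 25%.
Via Stratus: 65% × 11% = 7.15%.
Total: 58% + 25% + 7.15% = 90.15%.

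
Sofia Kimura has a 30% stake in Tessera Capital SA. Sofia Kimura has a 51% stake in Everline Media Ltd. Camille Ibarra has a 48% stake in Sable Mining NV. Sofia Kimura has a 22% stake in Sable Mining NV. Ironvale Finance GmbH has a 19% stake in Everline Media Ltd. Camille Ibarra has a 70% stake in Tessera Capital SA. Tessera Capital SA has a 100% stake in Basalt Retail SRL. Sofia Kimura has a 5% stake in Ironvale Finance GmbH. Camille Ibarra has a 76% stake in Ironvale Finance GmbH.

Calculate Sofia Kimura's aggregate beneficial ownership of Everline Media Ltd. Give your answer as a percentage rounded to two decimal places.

51.95%

Sofia reaches Everline along 2 paths.
Via Ironvale: 5% × 19% = 0.95%.
Direct stake: 51% = 51%.
Total: 0.95% + 51% = 51.95%.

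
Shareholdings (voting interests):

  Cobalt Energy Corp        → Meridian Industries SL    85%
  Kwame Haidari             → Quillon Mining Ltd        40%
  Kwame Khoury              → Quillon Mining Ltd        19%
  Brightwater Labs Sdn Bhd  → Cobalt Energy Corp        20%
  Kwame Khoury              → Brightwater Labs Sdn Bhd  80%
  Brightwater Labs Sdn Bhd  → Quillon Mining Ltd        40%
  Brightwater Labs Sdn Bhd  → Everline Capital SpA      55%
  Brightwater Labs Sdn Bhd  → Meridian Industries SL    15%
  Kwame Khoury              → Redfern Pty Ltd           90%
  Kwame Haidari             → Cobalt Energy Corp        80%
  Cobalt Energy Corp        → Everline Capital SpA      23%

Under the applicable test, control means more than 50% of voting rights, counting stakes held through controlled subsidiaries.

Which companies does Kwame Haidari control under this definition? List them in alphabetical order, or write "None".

Cobalt Energy Corp, Meridian Industries SL

Kwame Haidari holds 80% of Cobalt, so Kwame Haidari controls Cobalt.
Cobalt holds 85% of Meridian, so Kwame Haidari controls Meridian.
No other company's threshold is met.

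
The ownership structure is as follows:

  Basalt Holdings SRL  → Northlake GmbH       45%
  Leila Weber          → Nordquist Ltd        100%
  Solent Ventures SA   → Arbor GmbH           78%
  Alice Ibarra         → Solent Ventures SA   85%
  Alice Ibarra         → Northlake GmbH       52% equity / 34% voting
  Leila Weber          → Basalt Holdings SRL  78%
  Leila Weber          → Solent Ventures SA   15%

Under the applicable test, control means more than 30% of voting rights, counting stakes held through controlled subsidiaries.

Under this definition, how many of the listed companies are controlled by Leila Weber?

3

Leila holds 78% of Basalt, so Leila controls Basalt.
Leila holds 100% of Nordquist, so Leila controls Nordquist.
Basalt holds 45% of Northlake, so Leila controls Northlake.
No other company's threshold is met.
Leila controls 3 companies.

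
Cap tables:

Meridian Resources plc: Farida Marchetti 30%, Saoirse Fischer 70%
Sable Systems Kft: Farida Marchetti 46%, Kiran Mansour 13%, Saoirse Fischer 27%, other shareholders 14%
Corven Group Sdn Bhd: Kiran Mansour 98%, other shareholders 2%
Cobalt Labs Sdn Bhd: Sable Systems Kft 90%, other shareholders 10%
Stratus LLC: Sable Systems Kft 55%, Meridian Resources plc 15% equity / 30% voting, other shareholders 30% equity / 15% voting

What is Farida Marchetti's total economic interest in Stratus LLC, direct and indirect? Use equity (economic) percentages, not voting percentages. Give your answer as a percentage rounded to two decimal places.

29.80%

Farida reaches Stratus along 2 paths.
Via Sable: 46% × 55% = 25.3%.
Via Meridian: 30% × 15% = 4.5%.
Total: 25.3% + 4.5% = 29.8%.
Rounded: 29.80%.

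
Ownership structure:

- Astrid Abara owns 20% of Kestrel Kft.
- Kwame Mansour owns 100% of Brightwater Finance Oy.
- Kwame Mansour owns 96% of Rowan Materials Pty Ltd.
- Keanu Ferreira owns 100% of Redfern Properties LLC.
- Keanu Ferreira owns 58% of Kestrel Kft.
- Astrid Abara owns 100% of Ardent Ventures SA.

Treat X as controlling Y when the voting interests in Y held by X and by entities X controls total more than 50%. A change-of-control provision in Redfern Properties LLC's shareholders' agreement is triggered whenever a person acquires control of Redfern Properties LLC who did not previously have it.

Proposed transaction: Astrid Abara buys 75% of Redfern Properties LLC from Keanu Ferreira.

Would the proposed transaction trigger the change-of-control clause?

Yes

The purchase adds only to Astrid's holdings (Keanu's stake shrinks), so Astrid is the only person who could newly come to control Redfern.
Astrid holds 100% of Ardent, so Astrid controls Ardent.
Neither Astrid nor any entity Astrid controls holds any voting interest in Redfern.
So before the transaction, Astrid does not control Redfern.
After the purchase, Astrid holds 75% of Redfern directly, and Keanu's stake falls to 25%.
Astrid holds 75% of Redfern, so Astrid controls Redfern.
Astrid did not control Redfern before and does after, so the clause is triggered.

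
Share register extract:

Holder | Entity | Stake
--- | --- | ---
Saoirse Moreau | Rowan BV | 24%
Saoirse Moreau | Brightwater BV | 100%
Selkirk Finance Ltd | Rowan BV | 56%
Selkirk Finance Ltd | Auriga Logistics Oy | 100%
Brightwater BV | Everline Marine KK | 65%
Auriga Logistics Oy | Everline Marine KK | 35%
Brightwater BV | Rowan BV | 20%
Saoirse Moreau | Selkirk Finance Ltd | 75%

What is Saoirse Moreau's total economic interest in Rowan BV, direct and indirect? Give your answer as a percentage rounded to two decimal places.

86.00%

Saoirse reaches Rowan along 3 paths.
Via Brightwater: 100% × 20% = 20%.
Via Selkirk: 75% × 56% = 42%.
Direct stake: 24% = 24%.
Total: 20% + 42% + 24% = 86%.
Rounded: 86.00%.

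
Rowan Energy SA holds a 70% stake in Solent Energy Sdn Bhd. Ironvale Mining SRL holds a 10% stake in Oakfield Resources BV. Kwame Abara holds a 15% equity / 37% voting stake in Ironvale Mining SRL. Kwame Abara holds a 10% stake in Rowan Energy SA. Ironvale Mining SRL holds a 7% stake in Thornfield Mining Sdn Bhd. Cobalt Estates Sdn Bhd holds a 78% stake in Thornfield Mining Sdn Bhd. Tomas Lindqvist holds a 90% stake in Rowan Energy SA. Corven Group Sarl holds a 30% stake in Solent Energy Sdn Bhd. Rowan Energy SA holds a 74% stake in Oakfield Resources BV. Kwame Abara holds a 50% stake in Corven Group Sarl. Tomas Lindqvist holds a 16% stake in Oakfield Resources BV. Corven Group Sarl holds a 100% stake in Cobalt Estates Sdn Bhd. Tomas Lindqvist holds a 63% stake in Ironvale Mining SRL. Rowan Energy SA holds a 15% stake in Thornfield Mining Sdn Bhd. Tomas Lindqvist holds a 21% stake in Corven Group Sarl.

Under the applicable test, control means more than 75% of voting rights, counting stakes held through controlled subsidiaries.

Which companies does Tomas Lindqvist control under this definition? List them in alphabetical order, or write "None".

Tomas holds 90% of Rowan, so Tomas controls Rowan.
Tomas and Rowan together hold 16% + 74% = 90% of Oakfield, so Tomas controls Oakfield.
No other company's threshold is met.

Oakfield Resources BV, Rowan Energy SA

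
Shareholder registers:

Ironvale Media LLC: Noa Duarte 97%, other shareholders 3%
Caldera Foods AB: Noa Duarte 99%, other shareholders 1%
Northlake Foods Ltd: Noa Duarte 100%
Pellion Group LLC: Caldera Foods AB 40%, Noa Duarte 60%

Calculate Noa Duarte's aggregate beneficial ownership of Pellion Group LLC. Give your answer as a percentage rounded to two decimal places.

99.60%

Noa reaches Pellion along 2 paths.
Via Caldera: 99% × 40% = 39.6%.
Direct stake: 60% = 60%.
Total: 39.6% + 60% = 99.6%.
Rounded: 99.60%.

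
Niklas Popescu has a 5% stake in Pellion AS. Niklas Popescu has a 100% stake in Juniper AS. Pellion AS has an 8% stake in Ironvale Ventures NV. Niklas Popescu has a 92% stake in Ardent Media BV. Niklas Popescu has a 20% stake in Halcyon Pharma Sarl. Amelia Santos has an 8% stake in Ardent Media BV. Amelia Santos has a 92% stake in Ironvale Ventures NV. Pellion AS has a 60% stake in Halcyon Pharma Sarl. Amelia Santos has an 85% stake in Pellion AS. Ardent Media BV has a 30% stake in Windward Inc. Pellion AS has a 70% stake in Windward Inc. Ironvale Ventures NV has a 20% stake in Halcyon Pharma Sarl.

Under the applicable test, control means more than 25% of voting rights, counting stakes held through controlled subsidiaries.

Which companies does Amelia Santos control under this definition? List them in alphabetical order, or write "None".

Amelia holds 85% of Pellion, so Amelia controls Pellion.
Pellion and Amelia together hold 8% + 92% = 100% of Ironvale, so Amelia controls Ironvale.
Pellion and Ironvale together hold 60% + 20% = 80% of Halcyon, so Amelia controls Halcyon.
Pellion holds 70% of Windward, so Amelia controls Windward.
No other company's threshold is met.

Halcyon Pharma Sarl, Ironvale Ventures NV, Pellion AS, Windward Inc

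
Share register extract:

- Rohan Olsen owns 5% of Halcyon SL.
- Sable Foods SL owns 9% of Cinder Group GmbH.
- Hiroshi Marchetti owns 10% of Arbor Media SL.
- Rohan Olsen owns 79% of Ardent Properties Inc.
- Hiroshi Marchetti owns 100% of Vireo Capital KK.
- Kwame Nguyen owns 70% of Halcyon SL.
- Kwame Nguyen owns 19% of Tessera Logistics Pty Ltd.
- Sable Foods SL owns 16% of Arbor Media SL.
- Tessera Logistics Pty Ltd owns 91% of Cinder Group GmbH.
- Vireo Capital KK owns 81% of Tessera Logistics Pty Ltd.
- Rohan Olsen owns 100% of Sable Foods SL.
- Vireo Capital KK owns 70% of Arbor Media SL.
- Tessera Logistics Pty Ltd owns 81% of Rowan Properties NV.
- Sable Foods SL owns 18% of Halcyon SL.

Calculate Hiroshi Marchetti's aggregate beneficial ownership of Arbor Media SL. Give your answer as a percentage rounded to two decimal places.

Hiroshi reaches Arbor along 2 paths.
Via Vireo: 100% × 70% = 70%.
Direct stake: 10% = 10%.
Total: 70% + 10% = 80%.
Rounded: 80.00%.

80.00%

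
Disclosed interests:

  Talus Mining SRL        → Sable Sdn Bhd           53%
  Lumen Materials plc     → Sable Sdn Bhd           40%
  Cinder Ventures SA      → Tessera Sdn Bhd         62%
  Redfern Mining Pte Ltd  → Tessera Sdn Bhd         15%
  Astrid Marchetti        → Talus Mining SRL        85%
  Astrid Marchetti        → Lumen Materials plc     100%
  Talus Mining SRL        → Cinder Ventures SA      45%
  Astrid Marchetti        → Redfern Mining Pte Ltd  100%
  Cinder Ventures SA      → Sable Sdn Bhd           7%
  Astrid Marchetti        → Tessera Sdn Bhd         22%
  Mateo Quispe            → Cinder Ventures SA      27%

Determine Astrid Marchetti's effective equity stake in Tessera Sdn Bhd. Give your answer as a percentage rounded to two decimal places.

Astrid reaches Tessera along 3 paths.
Via Talus → Cinder: 85% × 45% × 62% = 23.715%.
Via Redfern: 100% × 15% = 15%.
Direct stake: 22% = 22%.
Total: 23.715% + 15% + 22% = 60.715%.
Rounded: 60.72%.

60.72%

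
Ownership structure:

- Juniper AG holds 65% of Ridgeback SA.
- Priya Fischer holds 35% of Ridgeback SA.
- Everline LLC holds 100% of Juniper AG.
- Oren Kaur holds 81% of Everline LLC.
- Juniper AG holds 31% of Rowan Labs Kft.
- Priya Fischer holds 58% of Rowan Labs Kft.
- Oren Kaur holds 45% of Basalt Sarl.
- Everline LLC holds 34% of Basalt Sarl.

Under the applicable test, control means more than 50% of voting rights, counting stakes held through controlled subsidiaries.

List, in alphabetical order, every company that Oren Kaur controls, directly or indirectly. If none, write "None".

Basalt Sarl, Everline LLC, Juniper AG, Ridgeback SA

Oren holds 81% of Everline, so Oren controls Everline.
Everline and Oren together hold 34% + 45% = 79% of Basalt, so Oren controls Basalt.
Everline holds 100% of Juniper, so Oren controls Juniper.
Juniper holds 65% of Ridgeback, so Oren controls Ridgeback.
No other company's threshold is met.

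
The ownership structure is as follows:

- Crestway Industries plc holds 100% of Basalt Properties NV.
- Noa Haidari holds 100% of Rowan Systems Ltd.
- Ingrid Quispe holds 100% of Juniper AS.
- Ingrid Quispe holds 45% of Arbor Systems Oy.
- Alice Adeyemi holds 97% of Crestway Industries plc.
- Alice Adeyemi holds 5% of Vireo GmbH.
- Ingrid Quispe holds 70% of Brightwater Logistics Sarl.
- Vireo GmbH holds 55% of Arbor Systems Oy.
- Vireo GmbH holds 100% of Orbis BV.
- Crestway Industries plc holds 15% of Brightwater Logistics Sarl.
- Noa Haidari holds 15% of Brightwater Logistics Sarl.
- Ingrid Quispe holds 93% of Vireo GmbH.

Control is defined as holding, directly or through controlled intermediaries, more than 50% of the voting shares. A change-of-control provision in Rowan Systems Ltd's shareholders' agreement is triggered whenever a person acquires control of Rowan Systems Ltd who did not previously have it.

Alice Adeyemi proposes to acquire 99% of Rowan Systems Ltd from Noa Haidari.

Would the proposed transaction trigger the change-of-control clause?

The purchase adds only to Alice's holdings (Noa's stake shrinks), so Alice is the only person who could newly come to control Rowan.
Alice holds 97% of Crestway, so Alice controls Crestway.
Crestway holds 100% of Basalt, so Alice controls Basalt.
Neither Alice nor any entity Alice controls holds any voting interest in Rowan.
So before the transaction, Alice does not control Rowan.
After the purchase, Alice holds 99% of Rowan directly, and Noa's stake falls to 1%.
Alice holds 99% of Rowan, so Alice controls Rowan.
Alice did not control Rowan before and does after, so the clause is triggered.

Yes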